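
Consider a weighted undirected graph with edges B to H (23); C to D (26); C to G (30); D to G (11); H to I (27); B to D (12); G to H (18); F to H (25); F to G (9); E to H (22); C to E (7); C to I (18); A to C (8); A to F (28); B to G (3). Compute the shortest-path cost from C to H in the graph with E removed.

Comparing a few candidate routes:
C→G→B→H: 30 + 3 + 23 = 56
C→D→G→H: 26 + 11 + 18 = 55
C→I→H: 18 + 27 = 45
C→G→H: 30 + 18 = 48
Best route has total 45.

45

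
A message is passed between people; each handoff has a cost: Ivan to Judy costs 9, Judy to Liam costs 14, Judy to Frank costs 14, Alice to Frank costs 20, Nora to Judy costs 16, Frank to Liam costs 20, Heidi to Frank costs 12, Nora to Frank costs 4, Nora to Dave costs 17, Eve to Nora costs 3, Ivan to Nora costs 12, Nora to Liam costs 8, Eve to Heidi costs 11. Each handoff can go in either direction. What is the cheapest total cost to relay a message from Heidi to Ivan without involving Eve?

A few of the Heidi→Ivan routes:
Heidi→Frank→Nora→Judy→Ivan: 12 + 4 + 16 + 9 = 41
Heidi→Frank→Judy→Ivan: 12 + 14 + 9 = 35
Heidi→Frank→Nora→Liam→Judy→Ivan: 12 + 4 + 8 + 14 + 9 = 47
Heidi→Frank→Nora→Ivan: 12 + 4 + 12 = 28
Best route has total 28.

28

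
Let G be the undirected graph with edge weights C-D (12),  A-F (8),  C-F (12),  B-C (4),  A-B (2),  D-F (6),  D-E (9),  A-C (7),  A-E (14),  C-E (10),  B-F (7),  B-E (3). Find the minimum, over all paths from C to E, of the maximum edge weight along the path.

4

A few of the C→E routes:
C→A→F→B→E: max(7, 8, 7, 3) = 8
C→A→B→E: max(7, 2, 3) = 7
C→B→E: max(4, 3) = 4
Smallest bottleneck: 4.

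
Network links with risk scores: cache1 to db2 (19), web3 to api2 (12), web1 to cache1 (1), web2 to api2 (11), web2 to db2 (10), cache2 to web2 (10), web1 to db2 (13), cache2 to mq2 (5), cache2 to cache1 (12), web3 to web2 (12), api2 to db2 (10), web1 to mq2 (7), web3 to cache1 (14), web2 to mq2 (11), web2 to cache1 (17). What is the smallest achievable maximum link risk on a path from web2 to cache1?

10

Some routes from web2 to cache1:
web2-mq2-cache2-cache1: max(11, 5, 12) = 12
web2-mq2-web1-cache1: max(11, 7, 1) = 11
web2-db2-web1-mq2-cache2-cache1: max(10, 13, 7, 5, 12) = 13
web2-cache2-cache1: max(10, 12) = 12
web2-cache2-mq2-web1-cache1: max(10, 5, 7, 1) = 10
Best route has worst link 10.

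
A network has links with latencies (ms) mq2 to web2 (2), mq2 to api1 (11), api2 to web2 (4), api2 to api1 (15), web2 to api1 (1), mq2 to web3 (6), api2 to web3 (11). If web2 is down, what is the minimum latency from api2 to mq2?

Paths from api2 to mq2 avoiding web2:
api2 → api1 → mq2: 15 + 11 = 26
api2 → web3 → mq2: 11 + 6 = 17
The minimum is 17 ms.

17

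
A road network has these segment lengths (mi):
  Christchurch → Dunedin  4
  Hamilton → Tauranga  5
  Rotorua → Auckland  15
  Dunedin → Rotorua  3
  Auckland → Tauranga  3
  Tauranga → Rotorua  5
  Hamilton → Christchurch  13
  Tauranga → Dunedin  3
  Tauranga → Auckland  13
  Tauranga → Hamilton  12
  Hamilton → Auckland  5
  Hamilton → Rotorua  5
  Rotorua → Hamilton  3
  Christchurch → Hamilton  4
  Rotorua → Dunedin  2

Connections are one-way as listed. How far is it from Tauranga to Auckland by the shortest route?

Checking several routes:
Tauranga-Auckland: 13
Tauranga-Rotorua-Auckland: 5 + 15 = 20
Tauranga-Dunedin-Rotorua-Hamilton-Auckland: 3 + 3 + 3 + 5 = 14
Tauranga-Dunedin-Rotorua-Auckland: 3 + 3 + 15 = 21
Tauranga-Hamilton-Auckland: 12 + 5 = 17
Tauranga-Rotorua-Hamilton-Auckland: 5 + 3 + 5 = 13
Shortest: 13 mi.

13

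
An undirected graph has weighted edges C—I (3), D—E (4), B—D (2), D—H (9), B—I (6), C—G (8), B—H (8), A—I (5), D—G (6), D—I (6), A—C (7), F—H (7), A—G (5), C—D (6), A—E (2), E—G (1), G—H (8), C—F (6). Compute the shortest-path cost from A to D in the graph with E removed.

11

Some routes from A to D avoiding E:
A -> I -> B -> D: 5 + 6 + 2 = 13
A -> I -> C -> D: 5 + 3 + 6 = 14
A -> C -> D: 7 + 6 = 13
A -> I -> D: 5 + 6 = 11
A -> G -> D: 5 + 6 = 11
Best route has total 11.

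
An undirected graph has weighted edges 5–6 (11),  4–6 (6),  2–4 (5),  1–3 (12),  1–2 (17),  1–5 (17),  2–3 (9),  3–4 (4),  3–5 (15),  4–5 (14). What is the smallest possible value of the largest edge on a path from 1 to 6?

12

A few of the 1→6 routes:
1 → 3 → 5 → 6: max(12, 15, 11) = 15
1 → 3 → 4 → 6: max(12, 4, 6) = 12
1 → 3 → 4 → 5 → 6: max(12, 4, 14, 11) = 14
1 → 3 → 2 → 4 → 6: max(12, 9, 5, 6) = 12
1 → 3 → 2 → 4 → 5 → 6: max(12, 9, 5, 14, 11) = 14
1 → 3 → 5 → 4 → 6: max(12, 15, 14, 6) = 15
Best route has worst link 12.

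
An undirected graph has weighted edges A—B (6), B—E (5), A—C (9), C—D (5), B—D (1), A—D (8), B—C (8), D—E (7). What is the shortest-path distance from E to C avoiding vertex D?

13

Routes from E to C avoiding D:
E -> B -> C: 5 + 8 = 13
E -> B -> A -> C: 5 + 6 + 9 = 20
Shortest: 13.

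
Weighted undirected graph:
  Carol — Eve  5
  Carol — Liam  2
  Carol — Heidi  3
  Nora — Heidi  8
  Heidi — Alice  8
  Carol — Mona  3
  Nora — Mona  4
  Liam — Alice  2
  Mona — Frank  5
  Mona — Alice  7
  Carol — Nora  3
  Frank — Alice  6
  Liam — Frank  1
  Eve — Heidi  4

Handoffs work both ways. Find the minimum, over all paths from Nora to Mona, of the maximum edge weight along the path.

3

A few of the Nora→Mona routes:
Nora - Carol - Mona: max(3, 3) = 3
Nora - Mona: max(4) = 4
Nora - Carol - Liam - Frank - Mona: max(3, 2, 1, 5) = 5
Smallest bottleneck: 3.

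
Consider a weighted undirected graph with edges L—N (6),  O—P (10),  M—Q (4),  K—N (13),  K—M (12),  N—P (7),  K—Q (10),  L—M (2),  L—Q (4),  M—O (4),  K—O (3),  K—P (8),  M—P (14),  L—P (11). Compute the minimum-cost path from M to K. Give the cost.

Comparing a few candidate routes:
M -> L -> Q -> K: 2 + 4 + 10 = 16
M -> L -> N -> K: 2 + 6 + 13 = 21
M -> L -> P -> K: 2 + 11 + 8 = 21
M -> K: 12
M -> O -> K: 4 + 3 = 7
M -> Q -> K: 4 + 10 = 14
The minimum is 7.

7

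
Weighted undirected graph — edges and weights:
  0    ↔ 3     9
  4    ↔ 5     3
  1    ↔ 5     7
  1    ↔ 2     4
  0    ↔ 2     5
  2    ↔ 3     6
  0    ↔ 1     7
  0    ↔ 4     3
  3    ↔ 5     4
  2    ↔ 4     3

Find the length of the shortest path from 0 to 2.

Checking several routes:
0 - 2: 5
0 - 1 - 2: 7 + 4 = 11
0 - 4 - 2: 3 + 3 = 6
0 - 3 - 2: 9 + 6 = 15
Best route has total 5.

5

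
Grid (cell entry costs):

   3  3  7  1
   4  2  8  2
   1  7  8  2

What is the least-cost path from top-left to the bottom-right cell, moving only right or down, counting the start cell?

18

Take r0c0→r0c1→r0c2→r0c3→r1c3→r2c3 for a total of 3 + 3 + 7 + 1 + 2 + 2 = 18.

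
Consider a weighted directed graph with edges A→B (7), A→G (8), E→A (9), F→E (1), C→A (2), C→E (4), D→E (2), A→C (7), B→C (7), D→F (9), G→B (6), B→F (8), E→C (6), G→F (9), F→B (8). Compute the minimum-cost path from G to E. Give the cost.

10

Routes from G to E:
G - F - E: 9 + 1 = 10
G - F - B - C - E: 9 + 8 + 7 + 4 = 28
G - B - C - E: 6 + 7 + 4 = 17
G - B - F - E: 6 + 8 + 1 = 15
Shortest: 10.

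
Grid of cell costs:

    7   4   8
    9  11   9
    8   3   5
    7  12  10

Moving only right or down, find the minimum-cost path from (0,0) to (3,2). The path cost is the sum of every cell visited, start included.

40

Cheapest: [0,0]→[0,1]→[1,1]→[2,1]→[2,2]→[3,2]
  7 + 4 + 11 + 3 + 5 + 10 = 40
For comparison, the top-then-right route costs 43.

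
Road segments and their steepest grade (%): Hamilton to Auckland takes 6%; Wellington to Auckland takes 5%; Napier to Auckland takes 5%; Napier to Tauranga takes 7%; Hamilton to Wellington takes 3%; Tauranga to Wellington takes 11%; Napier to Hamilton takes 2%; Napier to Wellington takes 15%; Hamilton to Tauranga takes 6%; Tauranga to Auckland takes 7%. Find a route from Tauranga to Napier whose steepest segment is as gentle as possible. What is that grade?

Comparing a few candidate routes:
Tauranga → Hamilton → Auckland → Napier: max(6, 6, 5) = 6
Tauranga → Hamilton → Napier: max(6, 2) = 6
Tauranga → Hamilton → Wellington → Auckland → Napier: max(6, 3, 5, 5) = 6
Best route has worst link 6%.

6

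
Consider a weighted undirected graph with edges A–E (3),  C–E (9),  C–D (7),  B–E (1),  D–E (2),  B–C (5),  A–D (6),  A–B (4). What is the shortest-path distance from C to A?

Checking several routes:
C-D-E-B-A: 7 + 2 + 1 + 4 = 14
C-E-A: 9 + 3 = 12
C-D-E-A: 7 + 2 + 3 = 12
C-D-A: 7 + 6 = 13
C-B-E-A: 5 + 1 + 3 = 9
C-B-A: 5 + 4 = 9
The minimum is 9.

9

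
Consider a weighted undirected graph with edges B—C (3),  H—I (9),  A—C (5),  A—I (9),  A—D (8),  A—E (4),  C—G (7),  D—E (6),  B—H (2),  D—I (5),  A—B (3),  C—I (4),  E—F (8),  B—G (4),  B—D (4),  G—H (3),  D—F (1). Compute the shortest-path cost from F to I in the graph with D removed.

21

Comparing a few candidate routes:
F-E-A-B-C-I: 8 + 4 + 3 + 3 + 4 = 22
F-E-A-B-H-I: 8 + 4 + 3 + 2 + 9 = 26
F-E-A-I: 8 + 4 + 9 = 21
F-E-A-B-G-C-I: 8 + 4 + 3 + 4 + 7 + 4 = 30
F-E-A-C-I: 8 + 4 + 5 + 4 = 21
Shortest: 21.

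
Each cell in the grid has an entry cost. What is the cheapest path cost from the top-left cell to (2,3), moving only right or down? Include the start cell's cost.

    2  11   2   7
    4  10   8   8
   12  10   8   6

Path [0,0] → [0,1] → [0,2] → [0,3] → [1,3] → [2,3]: 2 + 11 + 2 + 7 + 8 + 6 = 36.

36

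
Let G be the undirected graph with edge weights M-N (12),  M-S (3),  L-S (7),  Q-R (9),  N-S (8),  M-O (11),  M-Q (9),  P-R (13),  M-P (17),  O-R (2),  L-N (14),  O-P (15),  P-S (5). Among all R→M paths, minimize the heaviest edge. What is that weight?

9

Comparing a few candidate routes:
R - O - M: max(2, 11) = 11
R - Q - M: max(9, 9) = 9
R - P - S - M: max(13, 5, 3) = 13
R - P - S - N - M: max(13, 5, 8, 12) = 13
Smallest bottleneck: 9.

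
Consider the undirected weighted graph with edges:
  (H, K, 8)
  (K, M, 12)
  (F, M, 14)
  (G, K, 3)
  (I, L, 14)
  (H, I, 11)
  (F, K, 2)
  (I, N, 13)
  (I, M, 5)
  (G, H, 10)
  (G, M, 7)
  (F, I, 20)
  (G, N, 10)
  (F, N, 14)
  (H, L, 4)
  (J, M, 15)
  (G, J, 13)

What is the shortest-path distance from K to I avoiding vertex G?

17

A few of the K→I routes:
K→F→M→I: 2 + 14 + 5 = 21
K→F→I: 2 + 20 = 22
K→M→I: 12 + 5 = 17
K→H→L→I: 8 + 4 + 14 = 26
K→H→I: 8 + 11 = 19
The minimum is 17.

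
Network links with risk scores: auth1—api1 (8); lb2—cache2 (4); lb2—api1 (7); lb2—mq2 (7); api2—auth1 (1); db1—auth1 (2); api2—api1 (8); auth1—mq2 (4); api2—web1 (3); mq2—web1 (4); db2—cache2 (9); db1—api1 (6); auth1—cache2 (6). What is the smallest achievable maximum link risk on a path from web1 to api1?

6

Some routes from web1 to api1:
web1-mq2-auth1-db1-api1: max(4, 4, 2, 6) = 6
web1-mq2-lb2-api1: max(4, 7, 7) = 7
web1-api2-auth1-db1-api1: max(3, 1, 2, 6) = 6
web1-mq2-auth1-cache2-lb2-api1: max(4, 4, 6, 4, 7) = 7
web1-mq2-lb2-cache2-auth1-db1-api1: max(4, 7, 4, 6, 2, 6) = 7
web1-api2-auth1-mq2-lb2-api1: max(3, 1, 4, 7, 7) = 7
Smallest bottleneck: 6.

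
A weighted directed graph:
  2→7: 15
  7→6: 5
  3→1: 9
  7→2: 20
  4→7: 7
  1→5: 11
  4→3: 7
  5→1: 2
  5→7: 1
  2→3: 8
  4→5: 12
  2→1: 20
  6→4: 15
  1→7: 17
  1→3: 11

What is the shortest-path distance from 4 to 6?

12

Paths from 4 to 6:
4-5-1-7-6: 12 + 2 + 17 + 5 = 36
4-3-1-7-6: 7 + 9 + 17 + 5 = 38
4-3-1-5-7-6: 7 + 9 + 11 + 1 + 5 = 33
4-7-6: 7 + 5 = 12
4-5-7-6: 12 + 1 + 5 = 18
Best route has total 12.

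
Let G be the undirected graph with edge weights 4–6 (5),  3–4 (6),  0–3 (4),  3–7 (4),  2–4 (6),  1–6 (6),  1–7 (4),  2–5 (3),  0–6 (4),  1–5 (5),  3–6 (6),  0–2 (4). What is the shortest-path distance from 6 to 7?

Some routes from 6 to 7:
6 -> 0 -> 3 -> 7: 4 + 4 + 4 = 12
6 -> 4 -> 3 -> 7: 5 + 6 + 4 = 15
6 -> 3 -> 7: 6 + 4 = 10
6 -> 1 -> 7: 6 + 4 = 10
Best route has total 10.

10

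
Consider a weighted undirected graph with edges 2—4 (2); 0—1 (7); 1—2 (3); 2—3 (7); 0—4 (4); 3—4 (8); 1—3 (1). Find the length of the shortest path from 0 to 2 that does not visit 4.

10

Routes from 0 to 2 avoiding 4:
0 → 1 → 2: 7 + 3 = 10
0 → 1 → 3 → 2: 7 + 1 + 7 = 15
Shortest: 10.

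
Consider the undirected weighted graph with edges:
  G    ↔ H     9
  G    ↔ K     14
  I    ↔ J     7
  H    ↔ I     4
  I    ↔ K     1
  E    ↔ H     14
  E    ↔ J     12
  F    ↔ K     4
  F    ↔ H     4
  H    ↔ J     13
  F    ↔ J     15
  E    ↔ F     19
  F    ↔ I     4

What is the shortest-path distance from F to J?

11

Some routes from F to J:
F → I → J: 4 + 7 = 11
F → J: 15
F → K → I → J: 4 + 1 + 7 = 12
F → H → I → J: 4 + 4 + 7 = 15
Best route has total 11.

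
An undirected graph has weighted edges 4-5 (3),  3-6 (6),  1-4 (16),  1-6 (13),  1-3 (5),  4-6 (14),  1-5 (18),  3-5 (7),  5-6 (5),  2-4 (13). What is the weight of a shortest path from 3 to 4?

A few of the 3→4 routes:
3 - 6 - 4: 6 + 14 = 20
3 - 5 - 4: 7 + 3 = 10
3 - 6 - 5 - 4: 6 + 5 + 3 = 14
3 - 1 - 4: 5 + 16 = 21
The minimum is 10.

10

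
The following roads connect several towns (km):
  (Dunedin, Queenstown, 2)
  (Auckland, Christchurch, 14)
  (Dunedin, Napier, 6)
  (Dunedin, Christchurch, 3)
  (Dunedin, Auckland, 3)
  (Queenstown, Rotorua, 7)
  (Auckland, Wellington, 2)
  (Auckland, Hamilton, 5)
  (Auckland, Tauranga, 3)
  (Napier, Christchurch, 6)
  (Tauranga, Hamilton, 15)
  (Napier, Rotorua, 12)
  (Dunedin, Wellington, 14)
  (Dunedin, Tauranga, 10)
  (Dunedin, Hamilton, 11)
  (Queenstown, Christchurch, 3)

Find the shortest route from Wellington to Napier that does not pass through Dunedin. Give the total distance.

Paths from Wellington to Napier avoiding Dunedin:
Wellington -> Auckland -> Christchurch -> Napier: 2 + 14 + 6 = 22
Wellington -> Auckland -> Christchurch -> Queenstown -> Rotorua -> Napier: 2 + 14 + 3 + 7 + 12 = 38
Shortest: 22 km.

22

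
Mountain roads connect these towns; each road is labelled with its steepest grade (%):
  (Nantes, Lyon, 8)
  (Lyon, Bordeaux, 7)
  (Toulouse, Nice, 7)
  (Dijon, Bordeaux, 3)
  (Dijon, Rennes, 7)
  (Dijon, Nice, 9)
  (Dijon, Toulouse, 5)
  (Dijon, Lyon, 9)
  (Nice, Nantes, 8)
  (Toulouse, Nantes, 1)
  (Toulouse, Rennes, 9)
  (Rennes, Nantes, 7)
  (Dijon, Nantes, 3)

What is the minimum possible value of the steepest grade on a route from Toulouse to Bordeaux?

3

Comparing a few candidate routes:
Toulouse → Nantes → Rennes → Dijon → Bordeaux: max(1, 7, 7, 3) = 7
Toulouse → Nice → Nantes → Rennes → Dijon → Bordeaux: max(7, 8, 7, 7, 3) = 8
Toulouse → Nantes → Dijon → Bordeaux: max(1, 3, 3) = 3
Toulouse → Nice → Nantes → Lyon → Bordeaux: max(7, 8, 8, 7) = 8
Toulouse → Dijon → Bordeaux: max(5, 3) = 5
The minimum achievable maximum is 3%.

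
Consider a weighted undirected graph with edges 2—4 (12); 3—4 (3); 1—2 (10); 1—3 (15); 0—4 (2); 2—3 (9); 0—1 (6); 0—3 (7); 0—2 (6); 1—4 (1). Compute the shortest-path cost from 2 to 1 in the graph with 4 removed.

10

Routes from 2 to 1 avoiding 4:
2 → 3 → 1: 9 + 15 = 24
2 → 3 → 0 → 1: 9 + 7 + 6 = 22
2 → 1: 10
2 → 0 → 1: 6 + 6 = 12
2 → 0 → 3 → 1: 6 + 7 + 15 = 28
Best route has total 10.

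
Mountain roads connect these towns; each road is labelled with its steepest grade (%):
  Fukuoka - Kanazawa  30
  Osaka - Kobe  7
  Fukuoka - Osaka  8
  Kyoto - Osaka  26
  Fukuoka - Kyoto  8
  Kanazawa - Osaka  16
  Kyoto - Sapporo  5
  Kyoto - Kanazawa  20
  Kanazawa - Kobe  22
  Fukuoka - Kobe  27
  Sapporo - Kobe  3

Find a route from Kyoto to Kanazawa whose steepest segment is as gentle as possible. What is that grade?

Checking several routes:
Kyoto → Kanazawa: max(20) = 20
Kyoto → Fukuoka → Osaka → Kanazawa: max(8, 8, 16) = 16
Kyoto → Sapporo → Kobe → Osaka → Kanazawa: max(5, 3, 7, 16) = 16
Best route has worst link 16%.

16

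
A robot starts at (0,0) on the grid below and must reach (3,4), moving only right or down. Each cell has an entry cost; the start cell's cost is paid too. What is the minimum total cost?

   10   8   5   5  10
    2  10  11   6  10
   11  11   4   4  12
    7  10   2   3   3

44

One optimal route is [0,0] -> [0,1] -> [0,2] -> [0,3] -> [1,3] -> [2,3] -> [3,3] -> [3,4].
Its cost is 10 + 8 + 5 + 5 + 6 + 4 + 3 + 3 = 44.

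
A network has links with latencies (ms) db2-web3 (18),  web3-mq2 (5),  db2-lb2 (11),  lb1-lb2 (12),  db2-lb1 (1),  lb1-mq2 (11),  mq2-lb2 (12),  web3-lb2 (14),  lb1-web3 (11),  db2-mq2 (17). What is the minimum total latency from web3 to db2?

12

Checking several routes:
web3→lb1→db2: 11 + 1 = 12
web3→mq2→lb1→db2: 5 + 11 + 1 = 17
web3→db2: 18
Shortest: 12 ms.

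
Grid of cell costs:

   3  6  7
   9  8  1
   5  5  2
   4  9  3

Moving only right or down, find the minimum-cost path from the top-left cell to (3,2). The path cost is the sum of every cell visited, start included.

One optimal route is (0,0) -> (0,1) -> (0,2) -> (1,2) -> (2,2) -> (3,2).
Its cost is 3 + 6 + 7 + 1 + 2 + 3 = 22.

22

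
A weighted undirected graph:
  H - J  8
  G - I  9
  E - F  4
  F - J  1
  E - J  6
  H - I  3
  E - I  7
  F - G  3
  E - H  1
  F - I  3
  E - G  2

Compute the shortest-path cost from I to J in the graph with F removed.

10

Some routes from I to J avoiding F:
I - E - J: 7 + 6 = 13
I - H - J: 3 + 8 = 11
I - H - E - J: 3 + 1 + 6 = 10
Shortest: 10.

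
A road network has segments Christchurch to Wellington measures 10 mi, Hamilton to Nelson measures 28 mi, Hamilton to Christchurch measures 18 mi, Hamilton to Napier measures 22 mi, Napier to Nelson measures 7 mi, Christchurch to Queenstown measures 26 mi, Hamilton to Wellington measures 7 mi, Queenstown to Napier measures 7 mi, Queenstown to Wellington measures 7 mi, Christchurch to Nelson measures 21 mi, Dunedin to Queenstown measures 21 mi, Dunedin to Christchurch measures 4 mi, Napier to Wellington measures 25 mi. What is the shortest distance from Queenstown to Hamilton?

14

Comparing a few candidate routes:
Queenstown -> Napier -> Hamilton: 7 + 22 = 29
Queenstown -> Wellington -> Christchurch -> Hamilton: 7 + 10 + 18 = 35
Queenstown -> Napier -> Wellington -> Hamilton: 7 + 25 + 7 = 39
Queenstown -> Wellington -> Hamilton: 7 + 7 = 14
Queenstown -> Napier -> Nelson -> Hamilton: 7 + 7 + 28 = 42
Queenstown -> Dunedin -> Christchurch -> Wellington -> Hamilton: 21 + 4 + 10 + 7 = 42
Shortest: 14 mi.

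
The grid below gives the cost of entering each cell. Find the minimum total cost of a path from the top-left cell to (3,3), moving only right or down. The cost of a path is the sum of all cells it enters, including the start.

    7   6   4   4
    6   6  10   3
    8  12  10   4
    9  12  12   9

37

Cheapest: [0,0]→[0,1]→[0,2]→[0,3]→[1,3]→[2,3]→[3,3]
  7 + 6 + 4 + 4 + 3 + 4 + 9 = 37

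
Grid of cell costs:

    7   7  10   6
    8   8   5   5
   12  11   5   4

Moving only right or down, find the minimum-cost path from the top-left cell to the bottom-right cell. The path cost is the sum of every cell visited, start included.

Best path: [0,0] → [0,1] → [1,1] → [1,2] → [1,3] → [2,3]
Cost: 7 + 7 + 8 + 5 + 5 + 4 = 36
For comparison, the top-then-right route costs 39.

36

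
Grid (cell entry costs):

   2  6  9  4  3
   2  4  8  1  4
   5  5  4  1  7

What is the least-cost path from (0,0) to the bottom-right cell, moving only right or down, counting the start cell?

25

Cheapest: [0,0] → [1,0] → [1,1] → [1,2] → [1,3] → [2,3] → [2,4]
  2 + 2 + 4 + 8 + 1 + 1 + 7 = 25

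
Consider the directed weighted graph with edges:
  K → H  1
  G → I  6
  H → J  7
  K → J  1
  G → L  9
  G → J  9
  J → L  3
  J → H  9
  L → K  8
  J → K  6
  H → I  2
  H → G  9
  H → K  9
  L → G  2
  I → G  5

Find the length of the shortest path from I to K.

Routes from I to K:
I - G - L - K: 5 + 9 + 8 = 22
I - G - J - H - K: 5 + 9 + 9 + 9 = 32
I - G - J - K: 5 + 9 + 6 = 20
I - G - J - L - K: 5 + 9 + 3 + 8 = 25
The minimum is 20.

20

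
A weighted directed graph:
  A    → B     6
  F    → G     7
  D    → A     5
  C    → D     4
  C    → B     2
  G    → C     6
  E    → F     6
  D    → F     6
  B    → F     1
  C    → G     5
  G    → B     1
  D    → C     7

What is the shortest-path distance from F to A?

22

Candidate routes:
F-G-C-D-A: 7 + 6 + 4 + 5 = 22
Best route has total 22.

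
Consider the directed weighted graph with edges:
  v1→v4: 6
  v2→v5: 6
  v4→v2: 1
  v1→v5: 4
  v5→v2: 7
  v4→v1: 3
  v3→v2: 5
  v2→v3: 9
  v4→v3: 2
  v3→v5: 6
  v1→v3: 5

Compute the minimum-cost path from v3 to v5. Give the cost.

6

Routes from v3 to v5:
v3 - v2 - v5: 5 + 6 = 11
v3 - v5: 6
The minimum is 6.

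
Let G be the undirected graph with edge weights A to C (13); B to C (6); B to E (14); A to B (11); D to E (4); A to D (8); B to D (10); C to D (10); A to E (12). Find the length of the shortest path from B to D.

10

A few of the B→D routes:
B → D: 10
B → E → D: 14 + 4 = 18
B → C → D: 6 + 10 = 16
B → A → D: 11 + 8 = 19
Best route has total 10.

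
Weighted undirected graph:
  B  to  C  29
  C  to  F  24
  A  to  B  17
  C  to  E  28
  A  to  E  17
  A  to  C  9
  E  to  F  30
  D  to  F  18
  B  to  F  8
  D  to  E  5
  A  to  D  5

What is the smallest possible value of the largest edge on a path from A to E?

5

Comparing a few candidate routes:
A -> E: max(17) = 17
A -> D -> E: max(5, 5) = 5
A -> C -> F -> D -> E: max(9, 24, 18, 5) = 24
A -> B -> F -> D -> E: max(17, 8, 18, 5) = 18
The minimum achievable maximum is 5.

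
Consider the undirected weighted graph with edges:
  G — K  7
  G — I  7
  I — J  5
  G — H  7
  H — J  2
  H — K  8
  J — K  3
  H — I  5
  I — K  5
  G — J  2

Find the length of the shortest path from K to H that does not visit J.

Routes from K to H avoiding J:
K -> G -> I -> H: 7 + 7 + 5 = 19
K -> H: 8
K -> I -> G -> H: 5 + 7 + 7 = 19
K -> G -> H: 7 + 7 = 14
K -> I -> H: 5 + 5 = 10
Shortest: 8.

8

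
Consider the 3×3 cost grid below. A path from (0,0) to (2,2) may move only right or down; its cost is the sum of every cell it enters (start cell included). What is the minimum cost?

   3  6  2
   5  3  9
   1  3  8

One optimal route is (0,0) -> (1,0) -> (2,0) -> (2,1) -> (2,2).
Its cost is 3 + 5 + 1 + 3 + 8 = 20.
For comparison, the top-then-right route costs 28.

20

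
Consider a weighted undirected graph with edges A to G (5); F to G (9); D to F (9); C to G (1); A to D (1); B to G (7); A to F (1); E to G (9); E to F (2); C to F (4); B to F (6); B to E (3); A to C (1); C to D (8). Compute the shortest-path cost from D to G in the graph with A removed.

9

Comparing a few candidate routes:
D→F→C→G: 9 + 4 + 1 = 14
D→F→G: 9 + 9 = 18
D→F→E→G: 9 + 2 + 9 = 20
D→C→G: 8 + 1 = 9
The minimum is 9.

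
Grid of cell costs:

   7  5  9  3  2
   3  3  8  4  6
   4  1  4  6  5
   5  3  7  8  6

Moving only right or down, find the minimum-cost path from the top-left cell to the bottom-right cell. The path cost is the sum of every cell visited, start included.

35

Cheapest: [0,0]→[1,0]→[1,1]→[2,1]→[2,2]→[2,3]→[2,4]→[3,4]
  7 + 3 + 3 + 1 + 4 + 6 + 5 + 6 = 35
(Top row then right column would cost 43.)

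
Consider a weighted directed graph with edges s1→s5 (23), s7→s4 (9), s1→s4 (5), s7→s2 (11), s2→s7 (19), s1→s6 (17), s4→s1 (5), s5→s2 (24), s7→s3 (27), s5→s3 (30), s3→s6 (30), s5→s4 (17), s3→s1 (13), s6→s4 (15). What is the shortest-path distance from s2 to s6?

50

Routes from s2 to s6:
s2 - s7 - s4 - s1 - s6: 19 + 9 + 5 + 17 = 50
s2 - s7 - s4 - s1 - s5 - s3 - s6: 19 + 9 + 5 + 23 + 30 + 30 = 116
s2 - s7 - s3 - s6: 19 + 27 + 30 = 76
s2 - s7 - s3 - s1 - s6: 19 + 27 + 13 + 17 = 76
Shortest: 50.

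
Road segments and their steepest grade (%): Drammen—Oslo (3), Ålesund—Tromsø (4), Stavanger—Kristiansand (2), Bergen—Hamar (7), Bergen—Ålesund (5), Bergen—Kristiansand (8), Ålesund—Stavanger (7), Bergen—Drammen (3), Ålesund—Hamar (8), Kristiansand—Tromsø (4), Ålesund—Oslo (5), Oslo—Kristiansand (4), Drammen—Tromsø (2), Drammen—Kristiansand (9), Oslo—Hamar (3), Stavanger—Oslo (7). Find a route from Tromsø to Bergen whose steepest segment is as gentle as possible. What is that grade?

Some routes from Tromsø to Bergen:
Tromsø - Kristiansand - Oslo - Drammen - Bergen: max(4, 4, 3, 3) = 4
Tromsø - Drammen - Bergen: max(2, 3) = 3
Tromsø - Drammen - Oslo - Ålesund - Bergen: max(2, 3, 5, 5) = 5
Tromsø - Kristiansand - Oslo - Ålesund - Bergen: max(4, 4, 5, 5) = 5
Smallest bottleneck: 3%.

3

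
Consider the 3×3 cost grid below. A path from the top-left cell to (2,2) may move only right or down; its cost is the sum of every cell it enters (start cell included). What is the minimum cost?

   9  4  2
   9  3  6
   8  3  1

One optimal route is (0,0) (0,1) (1,1) (2,1) (2,2).
Its cost is 9 + 4 + 3 + 3 + 1 = 20.

20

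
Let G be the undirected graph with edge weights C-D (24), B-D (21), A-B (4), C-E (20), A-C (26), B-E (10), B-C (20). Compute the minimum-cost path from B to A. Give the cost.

Paths from B to A:
B - A: 4
B - E - C - A: 10 + 20 + 26 = 56
B - C - A: 20 + 26 = 46
B - D - C - A: 21 + 24 + 26 = 71
The minimum is 4.

4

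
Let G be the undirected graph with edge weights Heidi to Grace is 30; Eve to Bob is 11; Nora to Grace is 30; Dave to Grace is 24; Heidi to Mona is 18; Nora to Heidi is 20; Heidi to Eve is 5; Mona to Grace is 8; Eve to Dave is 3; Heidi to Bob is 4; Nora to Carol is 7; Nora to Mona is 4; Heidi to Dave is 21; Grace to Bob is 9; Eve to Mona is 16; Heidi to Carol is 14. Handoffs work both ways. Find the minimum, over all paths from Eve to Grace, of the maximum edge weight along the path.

Some routes from Eve to Grace:
Eve - Heidi - Carol - Nora - Mona - Grace: max(5, 14, 7, 4, 8) = 14
Eve - Bob - Heidi - Carol - Nora - Mona - Grace: max(11, 4, 14, 7, 4, 8) = 14
Eve - Bob - Grace: max(11, 9) = 11
Eve - Heidi - Bob - Grace: max(5, 4, 9) = 9
Best route has worst link 9.

9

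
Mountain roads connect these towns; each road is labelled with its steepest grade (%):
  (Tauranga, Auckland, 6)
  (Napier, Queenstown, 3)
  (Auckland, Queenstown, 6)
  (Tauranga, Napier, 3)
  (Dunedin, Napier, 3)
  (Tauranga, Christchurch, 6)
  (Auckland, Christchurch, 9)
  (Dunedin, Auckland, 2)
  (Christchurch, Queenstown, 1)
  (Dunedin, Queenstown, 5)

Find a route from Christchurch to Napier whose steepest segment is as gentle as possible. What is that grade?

3

Checking several routes:
Christchurch→Tauranga→Auckland→Dunedin→Queenstown→Napier: max(6, 6, 2, 5, 3) = 6
Christchurch→Queenstown→Napier: max(1, 3) = 3
Christchurch→Tauranga→Auckland→Queenstown→Dunedin→Napier: max(6, 6, 6, 5, 3) = 6
Christchurch→Queenstown→Dunedin→Napier: max(1, 5, 3) = 5
Christchurch→Tauranga→Auckland→Dunedin→Napier: max(6, 6, 2, 3) = 6
Best route has worst link 3%.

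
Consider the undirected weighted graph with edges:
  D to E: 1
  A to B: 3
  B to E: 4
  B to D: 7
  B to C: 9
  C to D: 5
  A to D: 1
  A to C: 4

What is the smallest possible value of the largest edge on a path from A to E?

A few of the A→E routes:
A → C → D → E: max(4, 5, 1) = 5
A → B → E: max(3, 4) = 4
A → D → E: max(1, 1) = 1
A → C → D → B → E: max(4, 5, 7, 4) = 7
A → D → B → E: max(1, 7, 4) = 7
The minimum achievable maximum is 1.

1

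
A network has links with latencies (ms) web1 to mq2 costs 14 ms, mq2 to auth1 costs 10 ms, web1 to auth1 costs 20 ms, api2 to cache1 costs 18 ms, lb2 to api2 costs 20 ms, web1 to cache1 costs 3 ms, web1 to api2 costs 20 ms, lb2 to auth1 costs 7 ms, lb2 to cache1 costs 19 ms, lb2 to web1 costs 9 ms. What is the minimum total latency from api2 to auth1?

27

A few of the api2→auth1 routes:
api2→web1→auth1: 20 + 20 = 40
api2→cache1→web1→lb2→auth1: 18 + 3 + 9 + 7 = 37
api2→lb2→auth1: 20 + 7 = 27
api2→web1→lb2→auth1: 20 + 9 + 7 = 36
The minimum is 27 ms.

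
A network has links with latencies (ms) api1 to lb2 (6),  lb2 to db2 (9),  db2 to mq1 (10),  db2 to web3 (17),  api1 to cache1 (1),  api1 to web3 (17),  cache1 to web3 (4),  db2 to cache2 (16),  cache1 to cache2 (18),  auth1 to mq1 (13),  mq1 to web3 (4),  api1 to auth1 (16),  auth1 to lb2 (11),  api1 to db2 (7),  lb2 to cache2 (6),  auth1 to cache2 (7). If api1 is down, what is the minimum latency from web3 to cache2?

22

Comparing a few candidate routes:
web3-cache1-cache2: 4 + 18 = 22
web3-mq1-auth1-cache2: 4 + 13 + 7 = 24
web3-db2-lb2-cache2: 17 + 9 + 6 = 32
web3-mq1-db2-cache2: 4 + 10 + 16 = 30
web3-mq1-db2-lb2-cache2: 4 + 10 + 9 + 6 = 29
Shortest: 22 ms.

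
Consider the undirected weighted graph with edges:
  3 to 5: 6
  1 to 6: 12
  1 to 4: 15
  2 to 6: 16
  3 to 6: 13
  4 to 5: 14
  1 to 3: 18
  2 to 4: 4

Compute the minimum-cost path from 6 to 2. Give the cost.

A few of the 6→2 routes:
6 → 1 → 4 → 2: 12 + 15 + 4 = 31
6 → 2: 16
6 → 3 → 5 → 4 → 2: 13 + 6 + 14 + 4 = 37
Shortest: 16.

16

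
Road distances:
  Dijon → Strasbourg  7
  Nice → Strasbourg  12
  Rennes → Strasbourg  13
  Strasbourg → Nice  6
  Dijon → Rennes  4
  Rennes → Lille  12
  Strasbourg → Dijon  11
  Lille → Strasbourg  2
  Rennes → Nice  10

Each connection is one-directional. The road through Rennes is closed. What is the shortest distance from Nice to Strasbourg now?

Paths from Nice to Strasbourg avoiding Rennes:
Nice - Strasbourg: 12
Shortest: 12.

12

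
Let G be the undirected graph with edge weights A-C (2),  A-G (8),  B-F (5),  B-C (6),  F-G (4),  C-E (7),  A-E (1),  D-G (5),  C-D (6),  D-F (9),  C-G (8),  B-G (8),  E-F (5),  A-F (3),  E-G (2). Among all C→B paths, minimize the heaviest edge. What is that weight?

Comparing a few candidate routes:
C-A-E-G-F-B: max(2, 1, 2, 4, 5) = 5
C-A-E-F-B: max(2, 1, 5, 5) = 5
C-A-F-B: max(2, 3, 5) = 5
Smallest bottleneck: 5.

5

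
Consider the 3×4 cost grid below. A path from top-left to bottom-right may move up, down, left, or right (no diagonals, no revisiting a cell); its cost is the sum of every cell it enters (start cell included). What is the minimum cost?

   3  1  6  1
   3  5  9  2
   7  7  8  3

16

Path [0,0] [0,1] [0,2] [0,3] [1,3] [2,3]: 3 + 1 + 6 + 1 + 2 + 3 = 16.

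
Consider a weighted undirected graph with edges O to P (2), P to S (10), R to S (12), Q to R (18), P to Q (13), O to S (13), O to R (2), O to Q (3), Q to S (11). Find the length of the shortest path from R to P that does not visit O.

Paths from R to P avoiding O:
R → Q → S → P: 18 + 11 + 10 = 39
R → S → Q → P: 12 + 11 + 13 = 36
R → Q → P: 18 + 13 = 31
R → S → P: 12 + 10 = 22
Best route has total 22.

22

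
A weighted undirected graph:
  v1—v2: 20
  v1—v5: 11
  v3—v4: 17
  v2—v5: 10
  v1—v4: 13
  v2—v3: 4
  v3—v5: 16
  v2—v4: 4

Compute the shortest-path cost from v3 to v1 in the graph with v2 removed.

27

Candidate routes:
v3→v5→v1: 16 + 11 = 27
v3→v4→v1: 17 + 13 = 30
Shortest: 27.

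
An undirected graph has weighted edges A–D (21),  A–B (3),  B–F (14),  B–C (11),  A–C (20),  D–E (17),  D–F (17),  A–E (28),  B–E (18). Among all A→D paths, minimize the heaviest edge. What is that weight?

Checking several routes:
A - B - F - D: max(3, 14, 17) = 17
A - B - E - D: max(3, 18, 17) = 18
A - C - B - E - D: max(20, 11, 18, 17) = 20
The minimum achievable maximum is 17.

17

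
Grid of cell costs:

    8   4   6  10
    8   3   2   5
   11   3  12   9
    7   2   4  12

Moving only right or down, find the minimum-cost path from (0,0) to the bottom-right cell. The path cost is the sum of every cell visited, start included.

36

Path r0c0→r0c1→r1c1→r2c1→r3c1→r3c2→r3c3: 8 + 4 + 3 + 3 + 2 + 4 + 12 = 36.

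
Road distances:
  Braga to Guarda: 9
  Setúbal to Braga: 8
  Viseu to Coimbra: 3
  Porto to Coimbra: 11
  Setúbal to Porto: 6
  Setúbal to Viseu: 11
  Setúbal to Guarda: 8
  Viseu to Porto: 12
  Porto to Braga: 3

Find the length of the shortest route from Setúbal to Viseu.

Checking several routes:
Setúbal → Porto → Viseu: 6 + 12 = 18
Setúbal → Viseu: 11
Setúbal → Braga → Porto → Coimbra → Viseu: 8 + 3 + 11 + 3 = 25
Setúbal → Braga → Porto → Viseu: 8 + 3 + 12 = 23
Setúbal → Porto → Coimbra → Viseu: 6 + 11 + 3 = 20
Setúbal → Guarda → Braga → Porto → Viseu: 8 + 9 + 3 + 12 = 32
The minimum is 11.

11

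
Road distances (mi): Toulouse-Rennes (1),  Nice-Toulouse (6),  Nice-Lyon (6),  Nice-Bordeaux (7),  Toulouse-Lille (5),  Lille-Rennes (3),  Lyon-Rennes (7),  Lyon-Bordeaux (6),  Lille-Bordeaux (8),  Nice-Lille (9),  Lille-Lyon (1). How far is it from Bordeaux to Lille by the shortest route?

Checking several routes:
Bordeaux → Nice → Lyon → Lille: 7 + 6 + 1 = 14
Bordeaux → Lille: 8
Bordeaux → Nice → Lille: 7 + 9 = 16
Bordeaux → Lyon → Rennes → Lille: 6 + 7 + 3 = 16
Bordeaux → Lyon → Lille: 6 + 1 = 7
Shortest: 7 mi.

7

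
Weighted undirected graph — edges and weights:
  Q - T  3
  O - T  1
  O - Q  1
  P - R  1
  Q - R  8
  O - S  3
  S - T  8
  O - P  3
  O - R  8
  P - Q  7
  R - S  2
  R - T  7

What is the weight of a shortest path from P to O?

3

A few of the P→O routes:
P - R - S - O: 1 + 2 + 3 = 6
P - O: 3
P - R - T - O: 1 + 7 + 1 = 9
P - Q - O: 7 + 1 = 8
The minimum is 3.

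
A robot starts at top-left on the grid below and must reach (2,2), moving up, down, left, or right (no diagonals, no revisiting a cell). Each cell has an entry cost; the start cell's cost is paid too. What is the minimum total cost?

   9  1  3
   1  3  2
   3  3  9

24

Path [0,0]→[0,1]→[0,2]→[1,2]→[2,2]: 9 + 1 + 3 + 2 + 9 = 24.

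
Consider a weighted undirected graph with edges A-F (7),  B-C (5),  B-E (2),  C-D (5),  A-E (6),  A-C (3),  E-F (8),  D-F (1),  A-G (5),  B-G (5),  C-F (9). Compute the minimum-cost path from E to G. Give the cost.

7

Comparing a few candidate routes:
E → B → C → A → G: 2 + 5 + 3 + 5 = 15
E → A → C → B → G: 6 + 3 + 5 + 5 = 19
E → B → G: 2 + 5 = 7
E → F → A → G: 8 + 7 + 5 = 20
E → A → G: 6 + 5 = 11
Best route has total 7.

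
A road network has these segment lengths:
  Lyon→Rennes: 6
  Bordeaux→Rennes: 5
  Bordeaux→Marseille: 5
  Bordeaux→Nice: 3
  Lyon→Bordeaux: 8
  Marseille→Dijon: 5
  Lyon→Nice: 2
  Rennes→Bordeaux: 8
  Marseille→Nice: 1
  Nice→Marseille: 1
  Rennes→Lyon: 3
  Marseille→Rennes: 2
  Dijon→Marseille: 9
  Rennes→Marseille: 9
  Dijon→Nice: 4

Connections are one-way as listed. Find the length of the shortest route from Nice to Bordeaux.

Candidate routes:
Nice→Marseille→Rennes→Bordeaux: 1 + 2 + 8 = 11
Nice→Marseille→Rennes→Lyon→Bordeaux: 1 + 2 + 3 + 8 = 14
Best route has total 11.

11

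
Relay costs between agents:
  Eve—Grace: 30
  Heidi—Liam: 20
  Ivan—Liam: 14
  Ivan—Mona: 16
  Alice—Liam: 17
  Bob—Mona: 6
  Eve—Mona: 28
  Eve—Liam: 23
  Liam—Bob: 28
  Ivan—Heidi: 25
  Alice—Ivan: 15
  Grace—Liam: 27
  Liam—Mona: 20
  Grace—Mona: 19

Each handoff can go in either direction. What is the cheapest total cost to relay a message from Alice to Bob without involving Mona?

45

Paths from Alice to Bob avoiding Mona:
Alice→Ivan→Liam→Bob: 15 + 14 + 28 = 57
Alice→Liam→Bob: 17 + 28 = 45
Alice→Ivan→Heidi→Liam→Bob: 15 + 25 + 20 + 28 = 88
The minimum is 45.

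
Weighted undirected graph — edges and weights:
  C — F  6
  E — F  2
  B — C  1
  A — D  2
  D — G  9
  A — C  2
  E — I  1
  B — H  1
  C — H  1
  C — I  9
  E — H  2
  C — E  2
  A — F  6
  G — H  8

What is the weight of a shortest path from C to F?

Checking several routes:
C→F: 6
C→B→H→E→F: 1 + 1 + 2 + 2 = 6
C→E→F: 2 + 2 = 4
C→H→E→F: 1 + 2 + 2 = 5
Best route has total 4.

4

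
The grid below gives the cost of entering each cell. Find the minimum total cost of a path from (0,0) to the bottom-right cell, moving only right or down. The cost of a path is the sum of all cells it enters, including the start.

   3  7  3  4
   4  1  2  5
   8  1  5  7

21

Cheapest: (0,0) (1,0) (1,1) (2,1) (2,2) (2,3)
  3 + 4 + 1 + 1 + 5 + 7 = 21
(Top row then right column would cost 29.)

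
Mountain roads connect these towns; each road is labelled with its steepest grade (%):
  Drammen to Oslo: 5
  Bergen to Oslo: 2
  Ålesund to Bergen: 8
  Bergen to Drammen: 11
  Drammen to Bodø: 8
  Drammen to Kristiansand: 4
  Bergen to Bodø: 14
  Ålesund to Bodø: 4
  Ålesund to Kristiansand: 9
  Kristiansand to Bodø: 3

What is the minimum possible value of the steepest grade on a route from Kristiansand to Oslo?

5

A few of the Kristiansand→Oslo routes:
Kristiansand → Bodø → Ålesund → Bergen → Oslo: max(3, 4, 8, 2) = 8
Kristiansand → Ålesund → Bergen → Oslo: max(9, 8, 2) = 9
Kristiansand → Bodø → Drammen → Oslo: max(3, 8, 5) = 8
Kristiansand → Ålesund → Bodø → Drammen → Oslo: max(9, 4, 8, 5) = 9
Kristiansand → Drammen → Oslo: max(4, 5) = 5
Kristiansand → Drammen → Bodø → Ålesund → Bergen → Oslo: max(4, 8, 4, 8, 2) = 8
The minimum achievable maximum is 5%.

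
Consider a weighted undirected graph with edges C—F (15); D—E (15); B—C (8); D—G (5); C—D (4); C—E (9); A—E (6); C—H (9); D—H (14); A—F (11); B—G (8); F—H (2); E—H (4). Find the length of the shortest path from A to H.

Some routes from A to H:
A→F→H: 11 + 2 = 13
A→E→C→H: 6 + 9 + 9 = 24
A→E→H: 6 + 4 = 10
Shortest: 10.

10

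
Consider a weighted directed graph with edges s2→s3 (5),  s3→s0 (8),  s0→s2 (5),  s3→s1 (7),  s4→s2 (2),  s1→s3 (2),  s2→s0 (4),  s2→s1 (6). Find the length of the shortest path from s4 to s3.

7

Paths from s4 to s3:
s4 - s2 - s1 - s3: 2 + 6 + 2 = 10
s4 - s2 - s3: 2 + 5 = 7
Best route has total 7.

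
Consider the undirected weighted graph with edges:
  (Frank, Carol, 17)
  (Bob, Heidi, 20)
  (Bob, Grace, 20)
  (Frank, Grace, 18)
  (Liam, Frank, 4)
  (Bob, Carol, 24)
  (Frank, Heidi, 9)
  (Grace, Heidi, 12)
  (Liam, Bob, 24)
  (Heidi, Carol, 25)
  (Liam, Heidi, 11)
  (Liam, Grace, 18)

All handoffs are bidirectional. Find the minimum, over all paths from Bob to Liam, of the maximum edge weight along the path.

Comparing a few candidate routes:
Bob -> Heidi -> Grace -> Frank -> Liam: max(20, 12, 18, 4) = 20
Bob -> Heidi -> Liam: max(20, 11) = 20
Bob -> Heidi -> Frank -> Liam: max(20, 9, 4) = 20
Bob -> Heidi -> Frank -> Grace -> Liam: max(20, 9, 18, 18) = 20
The minimum achievable maximum is 20.

20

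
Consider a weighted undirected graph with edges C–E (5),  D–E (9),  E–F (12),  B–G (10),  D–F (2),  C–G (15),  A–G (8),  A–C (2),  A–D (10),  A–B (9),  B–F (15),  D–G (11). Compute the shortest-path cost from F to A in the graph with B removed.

A few of the F→A routes:
F → E → C → A: 12 + 5 + 2 = 19
F → D → E → C → A: 2 + 9 + 5 + 2 = 18
F → D → A: 2 + 10 = 12
Shortest: 12.

12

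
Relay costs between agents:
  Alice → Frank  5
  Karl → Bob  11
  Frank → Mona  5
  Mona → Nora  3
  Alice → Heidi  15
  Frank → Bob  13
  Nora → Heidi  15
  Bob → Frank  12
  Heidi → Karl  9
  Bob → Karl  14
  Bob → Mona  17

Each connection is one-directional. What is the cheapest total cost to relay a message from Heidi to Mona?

Paths from Heidi to Mona:
Heidi → Karl → Bob → Mona: 9 + 11 + 17 = 37
Heidi → Karl → Bob → Frank → Mona: 9 + 11 + 12 + 5 = 37
The minimum is 37.

37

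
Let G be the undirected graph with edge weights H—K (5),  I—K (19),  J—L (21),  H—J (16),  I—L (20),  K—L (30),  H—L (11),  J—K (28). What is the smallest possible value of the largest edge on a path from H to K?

5

A few of the H→K routes:
H → L → I → K: max(11, 20, 19) = 20
H → J → L → I → K: max(16, 21, 20, 19) = 21
H → J → K: max(16, 28) = 28
H → K: max(5) = 5
H → L → J → K: max(11, 21, 28) = 28
H → L → K: max(11, 30) = 30
Smallest bottleneck: 5.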